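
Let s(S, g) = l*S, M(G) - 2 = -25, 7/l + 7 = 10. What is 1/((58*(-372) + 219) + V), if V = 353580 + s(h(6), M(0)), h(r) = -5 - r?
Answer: 3/996592 ≈ 3.0103e-6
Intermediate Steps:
l = 7/3 (l = 7/(-7 + 10) = 7/3 ≈ 2.3333)
M(G) = -23 (M(G) = 2 - 25 = -23)
s(S, g) = 7*S/3
V = 1060663/3 (V = 353580 + 7*(-5 - 1*6)/3 = 353580 + 7*(-5 - 6)/3 = 353580 + (7/3)*(-11) = 353580 - 77/3 = 1060663/3 ≈ 3.5355e+5)
1/((58*(-372) + 219) + V) = 1/((58*(-372) + 219) + 1060663/3) = 1/((-21576 + 219) + 1060663/3) = 1/(-21357 + 1060663/3) = 1/(996592/3) = 3/996592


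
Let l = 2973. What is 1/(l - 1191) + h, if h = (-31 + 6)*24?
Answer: -1069199/1782 ≈ -600.00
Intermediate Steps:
h = -600 (h = -25*24 = -600)
1/(l - 1191) + h = 1/(2973 - 1191) - 600 = 1/1782 - 600 = -1069199/1782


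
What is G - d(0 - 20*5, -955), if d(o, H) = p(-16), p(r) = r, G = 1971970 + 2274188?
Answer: 4246174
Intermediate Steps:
G = 4246158
d(o, H) = -16
G - d(0 - 20*5, -955) = 4246158 - 1*(-16) = 4246158 + 16 = 4246174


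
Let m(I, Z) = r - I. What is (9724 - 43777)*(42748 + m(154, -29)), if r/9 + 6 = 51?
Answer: -1464244947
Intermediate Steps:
r = 405 (r = -54 + 9*51 = -54 + 459 = 405)
m(I, Z) = 405 - I
(9724 - 43777)*(42748 + m(154, -29)) = (9724 - 43777)*(42748 + (405 - 1*154)) = -34053*(42748 + (405 - 154)) = -34053*(42748 + 251) = -34053*42999 = -1464244947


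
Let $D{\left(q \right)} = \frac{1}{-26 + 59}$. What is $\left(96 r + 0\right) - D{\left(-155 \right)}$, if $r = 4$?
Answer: $\frac{12671}{33} \approx 383.97$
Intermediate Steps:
$D{\left(q \right)} = \frac{1}{33}$
$\left(96 r + 0\right) - D{\left(-155 \right)} = \left(96 \cdot 4 + 0\right) - \frac{1}{33} = \left(384 + 0\right) - \frac{1}{33} = 384 - \frac{1}{33} = \frac{12671}{33}$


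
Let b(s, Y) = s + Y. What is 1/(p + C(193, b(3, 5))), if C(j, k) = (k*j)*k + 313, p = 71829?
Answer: 1/84494 ≈ 1.1835e-5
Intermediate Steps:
b(s, Y) = Y + s
C(j, k) = 313 + j*k**2 (C(j, k) = (j*k)*k + 313 = j*k**2 + 313 = 313 + j*k**2)
1/(p + C(193, b(3, 5))) = 1/(71829 + (313 + 193*(5 + 3)**2)) = 1/(71829 + (313 + 193*8**2)) = 1/(71829 + (313 + 193*64)) = 1/(71829 + (313 + 12352)) = 1/(71829 + 12665) = 1/84494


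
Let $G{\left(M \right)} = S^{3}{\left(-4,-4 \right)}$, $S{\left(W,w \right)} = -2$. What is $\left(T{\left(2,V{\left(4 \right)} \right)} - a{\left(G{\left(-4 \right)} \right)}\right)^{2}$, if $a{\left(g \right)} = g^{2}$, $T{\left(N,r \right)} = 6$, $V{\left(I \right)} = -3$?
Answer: $3364$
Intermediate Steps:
$G{\left(M \right)} = -8$ ($G{\left(M \right)} = \left(-2\right)^{3} = -8$)
$\left(T{\left(2,V{\left(4 \right)} \right)} - a{\left(G{\left(-4 \right)} \right)}\right)^{2} = \left(6 - \left(-8\right)^{2}\right)^{2} = \left(6 - 64\right)^{2} = \left(-58\right)^{2} = 3364$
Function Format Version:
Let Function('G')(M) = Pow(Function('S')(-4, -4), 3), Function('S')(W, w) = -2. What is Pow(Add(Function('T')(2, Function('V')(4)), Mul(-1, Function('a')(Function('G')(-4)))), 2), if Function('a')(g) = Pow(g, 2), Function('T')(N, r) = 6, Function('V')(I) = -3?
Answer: 3364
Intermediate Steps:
Function('G')(M) = -8 (Function('G')(M) = Pow(-2, 3) = -8)
Pow(Add(Function('T')(2, Function('V')(4)), Mul(-1, Function('a')(Function('G')(-4)))), 2) = Pow(Add(6, Mul(-1, Pow(-8, 2))), 2) = Pow(Add(6, Mul(-1, 64)), 2) = Pow(Add(6, -64), 2) = Pow(-58, 2) = 3364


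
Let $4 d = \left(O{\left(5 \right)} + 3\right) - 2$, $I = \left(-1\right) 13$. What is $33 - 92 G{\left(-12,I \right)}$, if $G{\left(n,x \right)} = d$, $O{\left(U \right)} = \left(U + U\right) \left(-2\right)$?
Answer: $470$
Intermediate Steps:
$O{\left(U \right)} = - 4 U$ ($O{\left(U \right)} = 2 U \left(-2\right) = - 4 U$)
$I = -13$
$d = - \frac{19}{4}$ ($d = \frac{\left(\left(-4\right) 5 + 3\right) - 2}{4} = \frac{\left(-20 + 3\right) - 2}{4} = \frac{-17 - 2}{4} = \frac{1}{4} \left(-19\right) = - \frac{19}{4} \approx -4.75$)
$G{\left(n,x \right)} = - \frac{19}{4}$
$33 - 92 G{\left(-12,I \right)} = 33 - -437 = 33 + 437 = 470$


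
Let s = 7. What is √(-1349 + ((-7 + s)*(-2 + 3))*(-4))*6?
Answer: 6*I*√1349 ≈ 220.37*I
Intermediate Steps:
√(-1349 + ((-7 + s)*(-2 + 3))*(-4))*6 = √(-1349 + ((-7 + 7)*(-2 + 3))*(-4))*6 = √(-1349 + (0*1)*(-4))*6 = √(-1349 + 0*(-4))*6 = √(-1349 + 0)*6 = √(-1349)*6 = (I*√1349)*6 = 6*I*√1349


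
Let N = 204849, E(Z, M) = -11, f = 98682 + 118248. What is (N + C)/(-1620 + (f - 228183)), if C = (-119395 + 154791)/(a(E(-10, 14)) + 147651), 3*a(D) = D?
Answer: -15122721991/950332061 ≈ -15.913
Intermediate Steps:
f = 216930
a(D) = D/3
C = 53094/221471 (C = (-119395 + 154791)/((1/3)*(-11) + 147651) = 35396/(-11/3 + 147651) = 35396/(442942/3) = 35396*(3/442942) = 53094/221471 ≈ 0.23973)
(N + C)/(-1620 + (f - 228183)) = (204849 + 53094/221471)/(-1620 + (216930 - 228183)) = 45368165973/(221471*(-1620 - 11253)) = (45368165973/221471)/(-12873) = (45368165973/221471)*(-1/12873) = -15122721991/950332061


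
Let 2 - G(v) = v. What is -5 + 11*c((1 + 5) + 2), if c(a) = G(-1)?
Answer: 28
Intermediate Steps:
G(v) = 2 - v
c(a) = 3 (c(a) = 2 - 1*(-1) = 2 + 1 = 3)
-5 + 11*c((1 + 5) + 2) = -5 + 11*3 = -5 + 33 = 28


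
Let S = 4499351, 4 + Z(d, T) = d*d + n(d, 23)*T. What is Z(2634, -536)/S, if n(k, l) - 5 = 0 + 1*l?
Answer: 6922944/4499351 ≈ 1.5387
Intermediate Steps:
n(k, l) = 5 + l (n(k, l) = 5 + (0 + 1*l) = 5 + (0 + l) = 5 + l)
Z(d, T) = -4 + d**2 + 28*T (Z(d, T) = -4 + (d*d + (5 + 23)*T) = -4 + (d**2 + 28*T) = -4 + d**2 + 28*T)
Z(2634, -536)/S = (-4 + 2634**2 + 28*(-536))/4499351 = (-4 + 6937956 - 15008)*(1/4499351) = 6922944*(1/4499351) = 6922944/4499351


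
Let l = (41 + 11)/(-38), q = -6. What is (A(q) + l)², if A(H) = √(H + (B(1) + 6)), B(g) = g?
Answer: 49/361 ≈ 0.13573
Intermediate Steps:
A(H) = √(7 + H) (A(H) = √(H + (1 + 6)) = √(H + 7) = √(7 + H))
l = -26/19 (l = 52*(-1/38) = -26/19 ≈ -1.3684)
(A(q) + l)² = (√(7 - 6) - 26/19)² = (√1 - 26/19)² = (1 - 26/19)² = (-7/19)² = 49/361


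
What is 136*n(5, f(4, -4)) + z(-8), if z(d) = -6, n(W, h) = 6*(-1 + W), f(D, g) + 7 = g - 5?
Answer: 3258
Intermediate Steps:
f(D, g) = -12 + g (f(D, g) = -7 + (g - 5) = -7 + (-5 + g) = -12 + g)
n(W, h) = -6 + 6*W
136*n(5, f(4, -4)) + z(-8) = 136*(-6 + 6*5) - 6 = 136*(-6 + 30) - 6 = 136*24 - 6 = 3264 - 6 = 3258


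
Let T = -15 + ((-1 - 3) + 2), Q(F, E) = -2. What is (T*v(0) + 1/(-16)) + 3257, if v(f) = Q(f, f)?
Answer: 52655/16 ≈ 3290.9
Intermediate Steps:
v(f) = -2
T = -17 (T = -15 + (-4 + 2) = -15 - 2 = -17)
(T*v(0) + 1/(-16)) + 3257 = (-17*(-2) + 1/(-16)) + 3257 = (34 - 1/16) + 3257 = 543/16 + 3257 = 52655/16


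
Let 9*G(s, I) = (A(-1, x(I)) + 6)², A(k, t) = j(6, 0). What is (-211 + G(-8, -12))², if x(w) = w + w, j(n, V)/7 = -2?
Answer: 3367225/81 ≈ 41571.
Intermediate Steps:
j(n, V) = -14 (j(n, V) = 7*(-2) = -14)
x(w) = 2*w
A(k, t) = -14
G(s, I) = 64/9 (G(s, I) = (-14 + 6)²/9 = (⅑)*(-8)² = (⅑)*64 = 64/9)
(-211 + G(-8, -12))² = (-211 + 64/9)² = (-1835/9)² = 3367225/81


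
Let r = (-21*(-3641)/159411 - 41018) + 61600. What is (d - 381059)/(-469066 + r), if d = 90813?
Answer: 27889334/43094157 ≈ 0.64717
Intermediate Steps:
r = 156241603/7591 (r = (76461*(1/159411) - 41018) + 61600 = (3641/7591 - 41018) + 61600 = -311363997/7591 + 61600 = 156241603/7591 ≈ 20582.)
(d - 381059)/(-469066 + r) = (90813 - 381059)/(-469066 + 156241603/7591) = -290246/(-3404438403/7591) = -290246*(-7591/3404438403) = 27889334/43094157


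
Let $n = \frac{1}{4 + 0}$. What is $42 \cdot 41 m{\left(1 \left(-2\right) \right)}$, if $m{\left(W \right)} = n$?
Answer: $\frac{861}{2} \approx 430.5$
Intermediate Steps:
$n = \frac{1}{4} \approx 0.25$
$m{\left(W \right)} = \frac{1}{4}$
$42 \cdot 41 m{\left(1 \left(-2\right) \right)} = 42 \cdot 41 \cdot \frac{1}{4} = 1722 \cdot \frac{1}{4} = \frac{861}{2}$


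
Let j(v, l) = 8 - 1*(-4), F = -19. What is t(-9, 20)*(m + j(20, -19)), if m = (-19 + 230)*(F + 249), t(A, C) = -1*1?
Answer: -48542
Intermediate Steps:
t(A, C) = -1
m = 48530 (m = (-19 + 230)*(-19 + 249) = 211*230 = 48530)
j(v, l) = 12 (j(v, l) = 8 + 4 = 12)
t(-9, 20)*(m + j(20, -19)) = -(48530 + 12) = -1*48542 = -48542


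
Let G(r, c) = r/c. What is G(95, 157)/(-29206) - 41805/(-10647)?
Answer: 21298801205/5424459586 ≈ 3.9264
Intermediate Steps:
G(95, 157)/(-29206) - 41805/(-10647) = (95/157)/(-29206) - 41805/(-10647) = (95*(1/157))*(-1/29206) - 41805*(-1/10647) = (95/157)*(-1/29206) + 4645/1183 = -95/4585342 + 4645/1183 = 21298801205/5424459586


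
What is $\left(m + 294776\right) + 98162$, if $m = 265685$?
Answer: $658623$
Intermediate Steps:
$\left(m + 294776\right) + 98162 = \left(265685 + 294776\right) + 98162 = 560461 + 98162 = 658623$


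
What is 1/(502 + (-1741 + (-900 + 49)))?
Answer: -1/2090 ≈ -0.00047847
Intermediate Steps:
1/(502 + (-1741 + (-900 + 49))) = 1/(502 + (-1741 - 851)) = 1/(502 - 2592) = 1/(-2090) = -1/2090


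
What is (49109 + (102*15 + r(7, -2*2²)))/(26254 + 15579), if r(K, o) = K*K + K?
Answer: 50695/41833 ≈ 1.2118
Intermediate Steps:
r(K, o) = K + K² (r(K, o) = K² + K = K + K²)
(49109 + (102*15 + r(7, -2*2²)))/(26254 + 15579) = (49109 + (102*15 + 7*(1 + 7)))/(26254 + 15579) = (49109 + (1530 + 7*8))/41833 = (49109 + (1530 + 56))*(1/41833) = (49109 + 1586)*(1/41833) = 50695*(1/41833) = 50695/41833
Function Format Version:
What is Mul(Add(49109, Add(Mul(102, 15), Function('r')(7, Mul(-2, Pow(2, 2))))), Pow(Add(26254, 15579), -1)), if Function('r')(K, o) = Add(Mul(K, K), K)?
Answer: Rational(50695, 41833) ≈ 1.2118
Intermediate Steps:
Function('r')(K, o) = Add(K, Pow(K, 2)) (Function('r')(K, o) = Add(Pow(K, 2), K) = Add(K, Pow(K, 2)))
Mul(Add(49109, Add(Mul(102, 15), Function('r')(7, Mul(-2, Pow(2, 2))))), Pow(Add(26254, 15579), -1)) = Mul(Add(49109, Add(Mul(102, 15), Mul(7, Add(1, 7)))), Pow(Add(26254, 15579), -1)) = Mul(Add(49109, Add(1530, Mul(7, 8))), Pow(41833, -1)) = Mul(Add(49109, Add(1530, 56)), Rational(1, 41833)) = Mul(Add(49109, 1586), Rational(1, 41833)) = Mul(50695, Rational(1, 41833)) = Rational(50695, 41833)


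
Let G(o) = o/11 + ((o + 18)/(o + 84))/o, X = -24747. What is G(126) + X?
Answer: -199986841/8085 ≈ -24736.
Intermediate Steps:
G(o) = o/11 + (18 + o)/(o*(84 + o)) (G(o) = o*(1/11) + ((18 + o)/(84 + o))/o = o/11 + ((18 + o)/(84 + o))/o = o/11 + (18 + o)/(o*(84 + o)))
G(126) + X = (1/11)*(198 + 126³ + 11*126 + 84*126²)/(126*(84 + 126)) - 24747 = (1/11)*(1/126)*(198 + 2000376 + 1386 + 84*15876)/210 - 24747 = (1/11)*(1/126)*(1/210)*(198 + 2000376 + 1386 + 1333584) - 24747 = (1/11)*(1/126)*(1/210)*3335544 - 24747 = 92654/8085 - 24747 = -199986841/8085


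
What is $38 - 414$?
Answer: $-376$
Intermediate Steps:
$38 - 414 = -376$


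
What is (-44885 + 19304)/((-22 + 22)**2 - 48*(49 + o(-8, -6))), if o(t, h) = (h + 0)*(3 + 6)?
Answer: -8527/80 ≈ -106.59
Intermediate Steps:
o(t, h) = 9*h (o(t, h) = h*9 = 9*h)
(-44885 + 19304)/((-22 + 22)**2 - 48*(49 + o(-8, -6))) = (-44885 + 19304)/((-22 + 22)**2 - 48*(49 + 9*(-6))) = -25581/(0**2 - 48*(49 - 54)) = -25581/(0 - 48*(-5)) = -25581/(0 + 240) = -25581/240 = -25581*1/240 = -8527/80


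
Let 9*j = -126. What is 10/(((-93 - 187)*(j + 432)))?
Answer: -1/11704 ≈ -8.5441e-5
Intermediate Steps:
j = -14 (j = (1/9)*(-126) = -14)
10/(((-93 - 187)*(j + 432))) = 10/(((-93 - 187)*(-14 + 432))) = 10/((-280*418)) = 10/(-117040) = 10*(-1/117040) = -1/11704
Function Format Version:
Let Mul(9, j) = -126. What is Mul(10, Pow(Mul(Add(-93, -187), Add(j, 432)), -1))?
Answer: Rational(-1, 11704) ≈ -8.5441e-5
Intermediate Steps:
j = -14 (j = Mul(Rational(1, 9), -126) = -14)
Mul(10, Pow(Mul(Add(-93, -187), Add(j, 432)), -1)) = Mul(10, Pow(Mul(Add(-93, -187), Add(-14, 432)), -1)) = Mul(10, Pow(Mul(-280, 418), -1)) = Mul(10, Pow(-117040, -1)) = Mul(10, Rational(-1, 117040)) = Rational(-1, 11704)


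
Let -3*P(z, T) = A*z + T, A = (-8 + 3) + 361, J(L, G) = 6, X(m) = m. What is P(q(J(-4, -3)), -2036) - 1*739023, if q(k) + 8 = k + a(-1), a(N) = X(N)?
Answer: -2213965/3 ≈ -7.3799e+5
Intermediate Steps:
a(N) = N
A = 356 (A = -5 + 361 = 356)
q(k) = -9 + k (q(k) = -8 + (k - 1) = -8 + (-1 + k) = -9 + k)
P(z, T) = -356*z/3 - T/3 (P(z, T) = -(356*z + T)/3 = -(T + 356*z)/3 = -356*z/3 - T/3)
P(q(J(-4, -3)), -2036) - 1*739023 = (-356*(-9 + 6)/3 - ⅓*(-2036)) - 1*739023 = (-356/3*(-3) + 2036/3) - 739023 = (356 + 2036/3) - 739023 = 3104/3 - 739023 = -2213965/3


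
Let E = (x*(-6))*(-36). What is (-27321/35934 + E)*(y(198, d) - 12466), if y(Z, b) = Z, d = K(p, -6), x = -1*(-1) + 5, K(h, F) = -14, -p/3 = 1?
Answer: -95165213054/5989 ≈ -1.5890e+7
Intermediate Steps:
p = -3 (p = -3*1 = -3)
x = 6 (x = 1 + 5 = 6)
d = -14
E = 1296 (E = (6*(-6))*(-36) = -36*(-36) = 1296)
(-27321/35934 + E)*(y(198, d) - 12466) = (-27321/35934 + 1296)*(198 - 12466) = (-27321*1/35934 + 1296)*(-12268) = (-9107/11978 + 1296)*(-12268) = (15514381/11978)*(-12268) = -95165213054/5989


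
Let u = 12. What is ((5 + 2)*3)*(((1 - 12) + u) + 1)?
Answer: 42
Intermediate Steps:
((5 + 2)*3)*(((1 - 12) + u) + 1) = ((5 + 2)*3)*(((1 - 12) + 12) + 1) = (7*3)*((-11 + 12) + 1) = 21*(1 + 1) = 21*2 = 42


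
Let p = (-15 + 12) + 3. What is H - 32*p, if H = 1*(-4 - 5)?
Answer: -9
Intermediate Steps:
H = -9 (H = 1*(-9) = -9)
p = 0 (p = -3 + 3 = 0)
H - 32*p = -9 - 32*0 = -9 + 0 = -9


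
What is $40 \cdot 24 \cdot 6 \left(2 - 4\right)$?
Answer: $-11520$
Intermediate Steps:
$40 \cdot 24 \cdot 6 \left(2 - 4\right) = 960 \cdot 6 \left(-2\right) = 960 \left(-12\right) = -11520$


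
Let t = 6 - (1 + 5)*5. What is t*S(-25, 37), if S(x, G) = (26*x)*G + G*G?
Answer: 544344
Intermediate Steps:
S(x, G) = G² + 26*G*x (S(x, G) = 26*G*x + G² = G² + 26*G*x)
t = -24 (t = 6 - 6*5 = 6 - 1*30 = 6 - 30 = -24)
t*S(-25, 37) = -888*(37 + 26*(-25)) = -888*(37 - 650) = -888*(-613) = -24*(-22681) = 544344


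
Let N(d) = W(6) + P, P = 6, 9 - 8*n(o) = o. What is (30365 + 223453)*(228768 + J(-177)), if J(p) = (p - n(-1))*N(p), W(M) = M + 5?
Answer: 114592608459/2 ≈ 5.7296e+10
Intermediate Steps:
W(M) = 5 + M
n(o) = 9/8 - o/8
N(d) = 17 (N(d) = (5 + 6) + 6 = 11 + 6 = 17)
J(p) = -85/4 + 17*p (J(p) = (p - (9/8 - 1/8*(-1)))*17 = (p - (9/8 + 1/8))*17 = (p - 1*5/4)*17 = (p - 5/4)*17 = (-5/4 + p)*17 = -85/4 + 17*p)
(30365 + 223453)*(228768 + J(-177)) = (30365 + 223453)*(228768 + (-85/4 + 17*(-177))) = 253818*(228768 + (-85/4 - 3009)) = 253818*(228768 - 12121/4) = 253818*(902951/4) = 114592608459/2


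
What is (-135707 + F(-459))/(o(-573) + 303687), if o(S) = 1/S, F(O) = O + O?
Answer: -3131445/6960506 ≈ -0.44989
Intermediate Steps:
F(O) = 2*O
(-135707 + F(-459))/(o(-573) + 303687) = (-135707 + 2*(-459))/(1/(-573) + 303687) = (-135707 - 918)/(-1/573 + 303687) = -136625/174012650/573 = -136625*573/174012650 = -3131445/6960506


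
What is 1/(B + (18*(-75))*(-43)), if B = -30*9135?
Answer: -1/216000 ≈ -4.6296e-6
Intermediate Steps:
B = -274050
1/(B + (18*(-75))*(-43)) = 1/(-274050 + (18*(-75))*(-43)) = 1/(-274050 - 1350*(-43)) = 1/(-274050 + 58050) = 1/(-216000) = -1/216000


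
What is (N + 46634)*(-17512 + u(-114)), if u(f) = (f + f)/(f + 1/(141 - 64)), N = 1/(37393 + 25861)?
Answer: -226669405662135458/277590179 ≈ -8.1656e+8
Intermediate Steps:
N = 1/63254 ≈ 1.5809e-5
u(f) = 2*f/(1/77 + f) (u(f) = (2*f)/(f + 1/77) = (2*f)/(1/77 + f) = 2*f/(1/77 + f))
(N + 46634)*(-17512 + u(-114)) = (1/63254 + 46634)*(-17512 + 154*(-114)/(1 + 77*(-114))) = 2949787037*(-17512 + 154*(-114)/(1 - 8778))/63254 = 2949787037*(-17512 + 154*(-114)/(-8777))/63254 = 2949787037*(-17512 + 154*(-114)*(-1/8777))/63254 = 2949787037*(-17512 + 17556/8777)/63254 = (2949787037/63254)*(-153685268/8777) = -226669405662135458/277590179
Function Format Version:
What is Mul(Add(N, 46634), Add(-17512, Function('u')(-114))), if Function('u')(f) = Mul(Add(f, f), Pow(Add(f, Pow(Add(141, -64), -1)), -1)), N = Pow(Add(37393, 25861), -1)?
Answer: Rational(-226669405662135458, 277590179) ≈ -8.1656e+8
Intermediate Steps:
N = Rational(1, 63254) (N = Pow(63254, -1) = Rational(1, 63254) ≈ 1.5809e-5)
Function('u')(f) = Mul(2, f, Pow(Add(Rational(1, 77), f), -1)) (Function('u')(f) = Mul(Mul(2, f), Pow(Add(f, Pow(77, -1)), -1)) = Mul(Mul(2, f), Pow(Add(f, Rational(1, 77)), -1)) = Mul(Mul(2, f), Pow(Add(Rational(1, 77), f), -1)) = Mul(2, f, Pow(Add(Rational(1, 77), f), -1)))
Mul(Add(N, 46634), Add(-17512, Function('u')(-114))) = Mul(Add(Rational(1, 63254), 46634), Add(-17512, Mul(154, -114, Pow(Add(1, Mul(77, -114)), -1)))) = Mul(Rational(2949787037, 63254), Add(-17512, Mul(154, -114, Pow(Add(1, -8778), -1)))) = Mul(Rational(2949787037, 63254), Add(-17512, Mul(154, -114, Pow(-8777, -1)))) = Mul(Rational(2949787037, 63254), Add(-17512, Mul(154, -114, Rational(-1, 8777)))) = Mul(Rational(2949787037, 63254), Add(-17512, Rational(17556, 8777))) = Mul(Rational(2949787037, 63254), Rational(-153685268, 8777)) = Rational(-226669405662135458, 277590179)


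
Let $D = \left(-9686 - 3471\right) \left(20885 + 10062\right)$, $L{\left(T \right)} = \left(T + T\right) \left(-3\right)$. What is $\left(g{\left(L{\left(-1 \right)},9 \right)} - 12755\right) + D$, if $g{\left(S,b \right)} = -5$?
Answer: $-407182439$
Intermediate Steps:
$L{\left(T \right)} = - 6 T$ ($L{\left(T \right)} = 2 T \left(-3\right) = - 6 T$)
$D = -407169679$ ($D = \left(-13157\right) 30947 = -407169679$)
$\left(g{\left(L{\left(-1 \right)},9 \right)} - 12755\right) + D = \left(-5 - 12755\right) - 407169679 = -12760 - 407169679 = -407182439$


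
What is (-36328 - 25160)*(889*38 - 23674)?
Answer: -621520704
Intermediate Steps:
(-36328 - 25160)*(889*38 - 23674) = -61488*(33782 - 23674) = -61488*10108 = -621520704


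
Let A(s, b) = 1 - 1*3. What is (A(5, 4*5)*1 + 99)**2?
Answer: 9409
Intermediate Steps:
A(s, b) = -2 (A(s, b) = 1 - 3 = -2)
(A(5, 4*5)*1 + 99)**2 = (-2*1 + 99)**2 = (-2 + 99)**2 = 97**2 = 9409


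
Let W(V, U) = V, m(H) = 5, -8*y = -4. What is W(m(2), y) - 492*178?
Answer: -87571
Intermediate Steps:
y = ½ (y = -⅛*(-4) = ½ ≈ 0.50000)
W(m(2), y) - 492*178 = 5 - 492*178 = 5 - 87576 = -87571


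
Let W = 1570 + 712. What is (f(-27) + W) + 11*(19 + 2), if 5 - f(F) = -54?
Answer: 2572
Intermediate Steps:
W = 2282
f(F) = 59 (f(F) = 5 - 1*(-54) = 5 + 54 = 59)
(f(-27) + W) + 11*(19 + 2) = (59 + 2282) + 11*(19 + 2) = 2341 + 11*21 = 2341 + 231 = 2572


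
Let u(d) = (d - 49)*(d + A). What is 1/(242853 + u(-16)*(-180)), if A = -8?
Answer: -1/37947 ≈ -2.6353e-5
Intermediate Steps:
u(d) = (-49 + d)*(-8 + d) (u(d) = (d - 49)*(d - 8) = (-49 + d)*(-8 + d))
1/(242853 + u(-16)*(-180)) = 1/(242853 + (392 + (-16)² - 57*(-16))*(-180)) = 1/(242853 + (392 + 256 + 912)*(-180)) = 1/(242853 + 1560*(-180)) = 1/(242853 - 280800) = 1/(-37947) = -1/37947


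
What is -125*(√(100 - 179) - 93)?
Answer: 11625 - 125*I*√79 ≈ 11625.0 - 1111.0*I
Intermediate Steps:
-125*(√(100 - 179) - 93) = -125*(√(-79) - 93) = -125*(I*√79 - 93) = -125*(-93 + I*√79) = 11625 - 125*I*√79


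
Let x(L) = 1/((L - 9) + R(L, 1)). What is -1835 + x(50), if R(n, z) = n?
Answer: -166984/91 ≈ -1835.0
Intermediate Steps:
x(L) = 1/(-9 + 2*L) (x(L) = 1/((L - 9) + L) = 1/((-9 + L) + L) = 1/(-9 + 2*L))
-1835 + x(50) = -1835 + 1/(-9 + 2*50) = -1835 + 1/(-9 + 100) = -1835 + 1/91 = -166984/91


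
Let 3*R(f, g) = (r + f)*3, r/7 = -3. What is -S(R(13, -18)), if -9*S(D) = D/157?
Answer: -8/1413 ≈ -0.0056617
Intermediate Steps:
r = -21 (r = 7*(-3) = -21)
R(f, g) = -21 + f (R(f, g) = ((-21 + f)*3)/3 = (-63 + 3*f)/3 = -21 + f)
S(D) = -D/1413 (S(D) = -D/(9*157) = -D/1413)
-S(R(13, -18)) = -(-1)*(-21 + 13)/1413 = -(-1)*(-8)/1413 = -1*8/1413 = -8/1413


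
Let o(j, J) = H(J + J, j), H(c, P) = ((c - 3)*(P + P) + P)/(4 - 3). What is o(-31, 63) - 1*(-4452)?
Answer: -3205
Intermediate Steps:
H(c, P) = P + 2*P*(-3 + c) (H(c, P) = ((-3 + c)*(2*P) + P)/1 = (2*P*(-3 + c) + P)*1 = (P + 2*P*(-3 + c))*1 = P + 2*P*(-3 + c))
o(j, J) = j*(-5 + 4*J) (o(j, J) = j*(-5 + 2*(J + J)) = j*(-5 + 2*(2*J)) = j*(-5 + 4*J))
o(-31, 63) - 1*(-4452) = -31*(-5 + 4*63) - 1*(-4452) = -31*(-5 + 252) + 4452 = -31*247 + 4452 = -7657 + 4452 = -3205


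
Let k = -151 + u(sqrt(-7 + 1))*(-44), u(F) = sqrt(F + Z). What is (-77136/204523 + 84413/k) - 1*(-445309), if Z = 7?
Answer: 91075855471/204523 - 84413/(151 + 44*sqrt(7 + I*sqrt(6))) ≈ 4.45e+5 + 23.263*I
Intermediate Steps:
u(F) = sqrt(7 + F) (u(F) = sqrt(F + 7) = sqrt(7 + F))
k = -151 - 44*sqrt(7 + I*sqrt(6)) (k = -151 + sqrt(7 + sqrt(-7 + 1))*(-44) = -151 + sqrt(7 + sqrt(-6))*(-44) = -151 + sqrt(7 + I*sqrt(6))*(-44) = -151 - 44*sqrt(7 + I*sqrt(6)) ≈ -269.13 - 20.072*I)
(-77136/204523 + 84413/k) - 1*(-445309) = (-77136/204523 + 84413/(-151 - 44*sqrt(7 + I*sqrt(6)))) - 1*(-445309) = (-77136*1/204523 + 84413/(-151 - 44*sqrt(7 + I*sqrt(6)))) + 445309 = (-77136/204523 + 84413/(-151 - 44*sqrt(7 + I*sqrt(6)))) + 445309 = 91075855471/204523 + 84413/(-151 - 44*sqrt(7 + I*sqrt(6)))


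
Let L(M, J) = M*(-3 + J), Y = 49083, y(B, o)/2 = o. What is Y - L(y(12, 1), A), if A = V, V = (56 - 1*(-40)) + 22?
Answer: 48853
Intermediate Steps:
y(B, o) = 2*o
V = 118 (V = (56 + 40) + 22 = 96 + 22 = 118)
A = 118
Y - L(y(12, 1), A) = 49083 - 2*1*(-3 + 118) = 49083 - 2*115 = 49083 - 1*230 = 49083 - 230 = 48853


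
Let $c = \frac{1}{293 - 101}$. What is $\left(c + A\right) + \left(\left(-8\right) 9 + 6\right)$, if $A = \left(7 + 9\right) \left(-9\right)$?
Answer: $- \frac{40319}{192} \approx -209.99$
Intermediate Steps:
$c = \frac{1}{192} \approx 0.0052083$
$A = -144$ ($A = 16 \left(-9\right) = -144$)
$\left(c + A\right) + \left(\left(-8\right) 9 + 6\right) = \left(\frac{1}{192} - 144\right) + \left(\left(-8\right) 9 + 6\right) = - \frac{27647}{192} + \left(-72 + 6\right) = - \frac{27647}{192} - 66 = - \frac{40319}{192}$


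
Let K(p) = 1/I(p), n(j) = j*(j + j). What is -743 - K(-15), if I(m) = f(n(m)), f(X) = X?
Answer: -334351/450 ≈ -743.00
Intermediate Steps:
n(j) = 2*j**2 (n(j) = j*(2*j) = 2*j**2)
I(m) = 2*m**2
K(p) = 1/(2*p**2)
-743 - K(-15) = -743 - 1/(2*(-15)**2) = -743 - 1/(2*225) = -743 - 1*1/450 = -743 - 1/450 = -334351/450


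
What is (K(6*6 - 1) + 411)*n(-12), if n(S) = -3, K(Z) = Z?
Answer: -1338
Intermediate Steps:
(K(6*6 - 1) + 411)*n(-12) = ((6*6 - 1) + 411)*(-3) = ((36 - 1) + 411)*(-3) = (35 + 411)*(-3) = 446*(-3) = -1338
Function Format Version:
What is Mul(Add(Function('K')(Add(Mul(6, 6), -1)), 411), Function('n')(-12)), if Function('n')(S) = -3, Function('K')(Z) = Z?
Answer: -1338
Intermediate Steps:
Mul(Add(Function('K')(Add(Mul(6, 6), -1)), 411), Function('n')(-12)) = Mul(Add(Add(Mul(6, 6), -1), 411), -3) = Mul(Add(Add(36, -1), 411), -3) = Mul(Add(35, 411), -3) = Mul(446, -3) = -1338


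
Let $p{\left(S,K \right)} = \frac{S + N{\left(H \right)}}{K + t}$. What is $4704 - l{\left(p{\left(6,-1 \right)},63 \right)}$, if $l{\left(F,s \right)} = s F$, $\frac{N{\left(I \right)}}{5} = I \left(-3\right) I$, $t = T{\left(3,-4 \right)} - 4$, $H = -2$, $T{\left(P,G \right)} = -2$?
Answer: $4218$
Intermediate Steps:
$t = -6$ ($t = -2 - 4 = -6$)
$N{\left(I \right)} = - 15 I^{2}$ ($N{\left(I \right)} = 5 I \left(-3\right) I = 5 - 3 I I = 5 \left(- 3 I^{2}\right) = - 15 I^{2}$)
$p{\left(S,K \right)} = \frac{-60 + S}{-6 + K}$ ($p{\left(S,K \right)} = \frac{S - 15 \left(-2\right)^{2}}{K - 6} = \frac{S - 60}{-6 + K} = \frac{-60 + S}{-6 + K}$)
$l{\left(F,s \right)} = F s$
$4704 - l{\left(p{\left(6,-1 \right)},63 \right)} = 4704 - \frac{-60 + 6}{-6 - 1} \cdot 63 = 4704 - \frac{1}{-7} \left(-54\right) 63 = 4704 - \left(- \frac{1}{7}\right) \left(-54\right) 63 = 4704 - \frac{54}{7} \cdot 63 = 4704 - 486 = 4218$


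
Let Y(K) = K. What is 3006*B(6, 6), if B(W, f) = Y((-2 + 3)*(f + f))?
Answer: 36072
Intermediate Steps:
B(W, f) = 2*f (B(W, f) = (-2 + 3)*(f + f) = 1*(2*f) = 2*f)
3006*B(6, 6) = 3006*(2*6) = 3006*12 = 36072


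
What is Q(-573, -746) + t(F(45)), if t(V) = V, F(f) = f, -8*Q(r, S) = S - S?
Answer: 45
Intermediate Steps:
Q(r, S) = 0 (Q(r, S) = -(S - S)/8 = -⅛*0 = 0)
Q(-573, -746) + t(F(45)) = 0 + 45 = 45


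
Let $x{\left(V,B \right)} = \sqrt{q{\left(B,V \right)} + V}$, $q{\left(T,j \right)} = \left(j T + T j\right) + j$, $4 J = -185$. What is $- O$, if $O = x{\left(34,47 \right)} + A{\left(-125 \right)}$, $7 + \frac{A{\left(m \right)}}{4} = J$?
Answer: $213 - 8 \sqrt{51} \approx 155.87$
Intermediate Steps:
$J = - \frac{185}{4}$ ($J = \frac{1}{4} \left(-185\right) = - \frac{185}{4} \approx -46.25$)
$A{\left(m \right)} = -213$ ($A{\left(m \right)} = -28 + 4 \left(- \frac{185}{4}\right) = -28 - 185 = -213$)
$q{\left(T,j \right)} = j + 2 T j$ ($q{\left(T,j \right)} = \left(T j + T j\right) + j = 2 T j + j = j + 2 T j$)
$x{\left(V,B \right)} = \sqrt{V + V \left(1 + 2 B\right)}$ ($x{\left(V,B \right)} = \sqrt{V \left(1 + 2 B\right) + V} = \sqrt{V + V \left(1 + 2 B\right)}$)
$O = -213 + 8 \sqrt{51}$ ($O = \sqrt{2} \sqrt{34 \left(1 + 47\right)} - 213 = \sqrt{2} \sqrt{34 \cdot 48} - 213 = \sqrt{2} \sqrt{1632} - 213 = \sqrt{2} \cdot 4 \sqrt{102} - 213 = 8 \sqrt{51} - 213 = -213 + 8 \sqrt{51} \approx -155.87$)
$- O = - (-213 + 8 \sqrt{51}) = 213 - 8 \sqrt{51}$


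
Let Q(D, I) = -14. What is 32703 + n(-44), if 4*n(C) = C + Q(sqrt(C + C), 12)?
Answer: 65377/2 ≈ 32689.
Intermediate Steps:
n(C) = -7/2 + C/4 (n(C) = (C - 14)/4 = (-14 + C)/4 = -7/2 + C/4)
32703 + n(-44) = 32703 + (-7/2 + (1/4)*(-44)) = 32703 + (-7/2 - 11) = 32703 - 29/2 = 65377/2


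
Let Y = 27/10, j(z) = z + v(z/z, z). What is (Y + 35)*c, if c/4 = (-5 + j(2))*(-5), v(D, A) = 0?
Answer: 2262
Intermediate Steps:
j(z) = z (j(z) = z + 0 = z)
Y = 27/10 (Y = 27*(⅒) = 27/10 ≈ 2.7000)
c = 60 (c = 4*((-5 + 2)*(-5)) = 4*(-3*(-5)) = 4*15 = 60)
(Y + 35)*c = (27/10 + 35)*60 = (377/10)*60 = 2262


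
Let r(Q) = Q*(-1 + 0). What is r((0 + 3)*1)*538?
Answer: -1614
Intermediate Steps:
r(Q) = -Q (r(Q) = Q*(-1) = -Q)
r((0 + 3)*1)*538 = -(0 + 3)*538 = -3*538 = -1614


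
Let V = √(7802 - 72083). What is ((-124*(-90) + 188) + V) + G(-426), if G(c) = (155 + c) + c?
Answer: 10651 + I*√64281 ≈ 10651.0 + 253.54*I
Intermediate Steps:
G(c) = 155 + 2*c
V = I*√64281 (V = √(-64281) = I*√64281 ≈ 253.54*I)
((-124*(-90) + 188) + V) + G(-426) = ((-124*(-90) + 188) + I*√64281) + (155 + 2*(-426)) = ((11160 + 188) + I*√64281) + (155 - 852) = (11348 + I*√64281) - 697 = 10651 + I*√64281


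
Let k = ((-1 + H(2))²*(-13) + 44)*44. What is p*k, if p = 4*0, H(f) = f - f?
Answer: 0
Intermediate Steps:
H(f) = 0
p = 0
k = 1364 (k = ((-1 + 0)²*(-13) + 44)*44 = ((-1)²*(-13) + 44)*44 = (1*(-13) + 44)*44 = (-13 + 44)*44 = 31*44 = 1364)
p*k = 0*1364 = 0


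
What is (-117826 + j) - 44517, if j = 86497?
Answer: -75846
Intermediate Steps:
(-117826 + j) - 44517 = (-117826 + 86497) - 44517 = -31329 - 44517 = -75846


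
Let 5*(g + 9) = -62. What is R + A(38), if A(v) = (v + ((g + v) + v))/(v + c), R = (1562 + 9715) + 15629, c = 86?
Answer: 16682183/620 ≈ 26907.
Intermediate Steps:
g = -107/5 (g = -9 + (1/5)*(-62) = -9 - 62/5 = -107/5 ≈ -21.400)
R = 26906 (R = 11277 + 15629 = 26906)
A(v) = (-107/5 + 3*v)/(86 + v) (A(v) = (v + ((-107/5 + v) + v))/(v + 86) = (v + (-107/5 + 2*v))/(86 + v) = (-107/5 + 3*v)/(86 + v))
R + A(38) = 26906 + (-107 + 15*38)/(5*(86 + 38)) = 26906 + (1/5)*(-107 + 570)/124 = 26906 + (1/5)*(1/124)*463 = 26906 + 463/620 = 16682183/620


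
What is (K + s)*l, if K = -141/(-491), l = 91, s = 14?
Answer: 638365/491 ≈ 1300.1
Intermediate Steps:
K = 141/491 (K = -141*(-1/491) = 141/491 ≈ 0.28717)
(K + s)*l = (141/491 + 14)*91 = (7015/491)*91 = 638365/491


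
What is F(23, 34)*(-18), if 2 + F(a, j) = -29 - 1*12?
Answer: 774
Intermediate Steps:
F(a, j) = -43 (F(a, j) = -2 + (-29 - 1*12) = -2 + (-29 - 12) = -2 - 41 = -43)
F(23, 34)*(-18) = -43*(-18) = 774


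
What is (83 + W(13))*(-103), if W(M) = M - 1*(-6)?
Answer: -10506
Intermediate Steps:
W(M) = 6 + M (W(M) = M + 6 = 6 + M)
(83 + W(13))*(-103) = (83 + (6 + 13))*(-103) = (83 + 19)*(-103) = 102*(-103) = -10506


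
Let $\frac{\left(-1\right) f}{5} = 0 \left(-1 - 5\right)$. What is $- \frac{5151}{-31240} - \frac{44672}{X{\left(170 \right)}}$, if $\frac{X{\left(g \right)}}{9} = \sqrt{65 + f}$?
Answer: $\frac{5151}{31240} - \frac{44672 \sqrt{65}}{585} \approx -615.49$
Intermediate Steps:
$f = 0$ ($f = - 5 \cdot 0 \left(-1 - 5\right) = - 5 \cdot 0 \left(-6\right) = \left(-5\right) 0 = 0$)
$X{\left(g \right)} = 9 \sqrt{65}$ ($X{\left(g \right)} = 9 \sqrt{65 + 0} = 9 \sqrt{65}$)
$- \frac{5151}{-31240} - \frac{44672}{X{\left(170 \right)}} = - \frac{5151}{-31240} - \frac{44672}{9 \sqrt{65}} = \left(-5151\right) \left(- \frac{1}{31240}\right) - 44672 \frac{\sqrt{65}}{585} = \frac{5151}{31240} - \frac{44672 \sqrt{65}}{585}$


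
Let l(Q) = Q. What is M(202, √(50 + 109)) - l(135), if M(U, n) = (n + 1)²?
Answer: 25 + 2*√159 ≈ 50.219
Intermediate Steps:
M(U, n) = (1 + n)²
M(202, √(50 + 109)) - l(135) = (1 + √(50 + 109))² - 1*135 = (1 + √159)² - 135 = -135 + (1 + √159)²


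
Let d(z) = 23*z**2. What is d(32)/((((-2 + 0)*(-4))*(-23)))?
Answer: -128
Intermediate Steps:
d(32)/((((-2 + 0)*(-4))*(-23))) = (23*32**2)/((((-2 + 0)*(-4))*(-23))) = (23*1024)/((-2*(-4)*(-23))) = 23552/((8*(-23))) = 23552/(-184) = 23552*(-1/184) = -128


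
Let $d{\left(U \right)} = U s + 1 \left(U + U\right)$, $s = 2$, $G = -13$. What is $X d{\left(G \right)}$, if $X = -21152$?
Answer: $1099904$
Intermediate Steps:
$d{\left(U \right)} = 4 U$ ($d{\left(U \right)} = U 2 + 1 \left(U + U\right) = 2 U + 1 \cdot 2 U = 2 U + 2 U = 4 U$)
$X d{\left(G \right)} = - 21152 \cdot 4 \left(-13\right) = \left(-21152\right) \left(-52\right) = 1099904$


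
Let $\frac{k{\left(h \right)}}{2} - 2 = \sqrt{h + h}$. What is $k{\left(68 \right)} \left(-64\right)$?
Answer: $-256 - 256 \sqrt{34} \approx -1748.7$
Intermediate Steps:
$k{\left(h \right)} = 4 + 2 \sqrt{2} \sqrt{h}$ ($k{\left(h \right)} = 4 + 2 \sqrt{h + h} = 4 + 2 \sqrt{2 h} = 4 + 2 \sqrt{2} \sqrt{h}$)
$k{\left(68 \right)} \left(-64\right) = \left(4 + 2 \sqrt{2} \sqrt{68}\right) \left(-64\right) = \left(4 + 2 \sqrt{2} \cdot 2 \sqrt{17}\right) \left(-64\right) = \left(4 + 4 \sqrt{34}\right) \left(-64\right) = -256 - 256 \sqrt{34}$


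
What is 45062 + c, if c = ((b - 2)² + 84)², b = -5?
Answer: 62751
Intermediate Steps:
c = 17689 (c = ((-5 - 2)² + 84)² = ((-7)² + 84)² = (49 + 84)² = 133² = 17689)
45062 + c = 45062 + 17689 = 62751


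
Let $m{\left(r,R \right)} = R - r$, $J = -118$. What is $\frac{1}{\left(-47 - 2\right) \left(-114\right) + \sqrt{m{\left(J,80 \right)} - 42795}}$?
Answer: $\frac{1862}{10415331} - \frac{i \sqrt{4733}}{10415331} \approx 0.00017877 - 6.6053 \cdot 10^{-6} i$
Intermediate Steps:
$\frac{1}{\left(-47 - 2\right) \left(-114\right) + \sqrt{m{\left(J,80 \right)} - 42795}} = \frac{1}{\left(-47 - 2\right) \left(-114\right) + \sqrt{\left(80 - -118\right) - 42795}} = \frac{1}{\left(-47 - 2\right) \left(-114\right) + \sqrt{\left(80 + 118\right) - 42795}} = \frac{1}{\left(-49\right) \left(-114\right) + \sqrt{198 - 42795}} = \frac{1}{5586 + \sqrt{-42597}} = \frac{1}{5586 + 3 i \sqrt{4733}}$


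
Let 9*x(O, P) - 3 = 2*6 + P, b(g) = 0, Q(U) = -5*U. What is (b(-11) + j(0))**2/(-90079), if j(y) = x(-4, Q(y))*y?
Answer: 0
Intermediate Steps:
x(O, P) = 5/3 + P/9 (x(O, P) = 1/3 + (2*6 + P)/9 = 1/3 + (12 + P)/9 = 1/3 + (4/3 + P/9) = 5/3 + P/9)
j(y) = y*(5/3 - 5*y/9) (j(y) = (5/3 + (-5*y)/9)*y = (5/3 - 5*y/9)*y = y*(5/3 - 5*y/9))
(b(-11) + j(0))**2/(-90079) = (0 + (5/9)*0*(3 - 1*0))**2/(-90079) = (0 + (5/9)*0*(3 + 0))**2*(-1/90079) = (0 + (5/9)*0*3)**2*(-1/90079) = (0 + 0)**2*(-1/90079) = 0**2*(-1/90079) = 0*(-1/90079) = 0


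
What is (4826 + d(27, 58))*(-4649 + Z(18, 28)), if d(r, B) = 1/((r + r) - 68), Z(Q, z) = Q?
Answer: -312884253/14 ≈ -2.2349e+7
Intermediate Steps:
d(r, B) = 1/(-68 + 2*r) (d(r, B) = 1/(2*r - 68) = 1/(-68 + 2*r))
(4826 + d(27, 58))*(-4649 + Z(18, 28)) = (4826 + 1/(2*(-34 + 27)))*(-4649 + 18) = (4826 + (½)/(-7))*(-4631) = (4826 + (½)*(-⅐))*(-4631) = (4826 - 1/14)*(-4631) = (67563/14)*(-4631) = -312884253/14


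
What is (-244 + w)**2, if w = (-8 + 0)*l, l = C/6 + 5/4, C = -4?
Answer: 556516/9 ≈ 61835.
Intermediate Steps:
l = 7/12 (l = -4/6 + 5/4 = -4*1/6 + 5*(1/4) = -2/3 + 5/4 = 7/12 ≈ 0.58333)
w = -14/3 (w = (-8 + 0)*(7/12) = -8*7/12 = -14/3 ≈ -4.6667)
(-244 + w)**2 = (-244 - 14/3)**2 = (-746/3)**2 = 556516/9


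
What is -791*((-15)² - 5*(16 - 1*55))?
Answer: -332220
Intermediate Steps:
-791*((-15)² - 5*(16 - 1*55)) = -791*(225 - 5*(16 - 55)) = -791*(225 - 5*(-39)) = -791*(225 + 195) = -791*420 = -332220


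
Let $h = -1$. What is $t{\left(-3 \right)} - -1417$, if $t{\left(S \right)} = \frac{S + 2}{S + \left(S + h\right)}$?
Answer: $\frac{9920}{7} \approx 1417.1$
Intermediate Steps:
$t{\left(S \right)} = \frac{2 + S}{-1 + 2 S}$ ($t{\left(S \right)} = \frac{S + 2}{S + \left(S - 1\right)} = \frac{2 + S}{S + \left(-1 + S\right)} = \frac{2 + S}{-1 + 2 S}$)
$t{\left(-3 \right)} - -1417 = \frac{2 - 3}{-1 + 2 \left(-3\right)} - -1417 = \frac{1}{-1 - 6} \left(-1\right) + 1417 = \frac{1}{-7} \left(-1\right) + 1417 = \left(- \frac{1}{7}\right) \left(-1\right) + 1417 = \frac{1}{7} + 1417 = \frac{9920}{7}$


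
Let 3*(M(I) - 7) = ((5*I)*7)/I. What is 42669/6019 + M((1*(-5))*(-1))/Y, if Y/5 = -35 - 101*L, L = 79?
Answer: 2564451713/361771995 ≈ 7.0886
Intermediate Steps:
Y = -40070 (Y = 5*(-35 - 101*79) = 5*(-35 - 7979) = 5*(-8014) = -40070)
M(I) = 56/3 (M(I) = 7 + (((5*I)*7)/I)/3 = 7 + ((35*I)/I)/3 = 7 + (⅓)*35 = 7 + 35/3 = 56/3)
42669/6019 + M((1*(-5))*(-1))/Y = 42669/6019 + (56/3)/(-40070) = 42669*(1/6019) + (56/3)*(-1/40070) = 42669/6019 - 28/60105 = 2564451713/361771995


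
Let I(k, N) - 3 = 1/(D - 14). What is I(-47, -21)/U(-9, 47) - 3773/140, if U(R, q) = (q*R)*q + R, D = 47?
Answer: -35378543/1312740 ≈ -26.950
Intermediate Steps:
U(R, q) = R + R*q² (U(R, q) = (R*q)*q + R = R*q² + R = R + R*q²)
I(k, N) = 100/33 (I(k, N) = 3 + 1/(47 - 14) = 3 + 1/33 = 100/33)
I(-47, -21)/U(-9, 47) - 3773/140 = 100/(33*((-9*(1 + 47²)))) - 3773/140 = 100/(33*((-9*(1 + 2209)))) - 3773*1/140 = 100/(33*((-9*2210))) - 539/20 = (100/33)/(-19890) - 539/20 = (100/33)*(-1/19890) - 539/20 = -10/65637 - 539/20 = -35378543/1312740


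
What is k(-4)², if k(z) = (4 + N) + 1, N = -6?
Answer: 1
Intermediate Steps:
k(z) = -1 (k(z) = (4 - 6) + 1 = -2 + 1 = -1)
k(-4)² = (-1)² = 1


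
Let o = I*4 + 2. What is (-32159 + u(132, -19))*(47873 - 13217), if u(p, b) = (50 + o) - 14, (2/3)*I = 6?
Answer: -1111937760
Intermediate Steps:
I = 9 (I = (3/2)*6 = 9)
o = 38 (o = 9*4 + 2 = 36 + 2 = 38)
u(p, b) = 74 (u(p, b) = (50 + 38) - 14 = 88 - 14 = 74)
(-32159 + u(132, -19))*(47873 - 13217) = (-32159 + 74)*(47873 - 13217) = -32085*34656 = -1111937760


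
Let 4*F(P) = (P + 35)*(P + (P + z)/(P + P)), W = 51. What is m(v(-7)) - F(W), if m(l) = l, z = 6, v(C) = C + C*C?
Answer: -72523/68 ≈ -1066.5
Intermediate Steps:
v(C) = C + C²
F(P) = (35 + P)*(P + (6 + P)/(2*P))/4 (F(P) = ((P + 35)*(P + (P + 6)/(P + P)))/4 = ((35 + P)*(P + (6 + P)/((2*P))))/4 = ((35 + P)*(P + (6 + P)*(1/(2*P))))/4 = ((35 + P)*(P + (6 + P)/(2*P)))/4 = (35 + P)*(P + (6 + P)/(2*P))/4)
m(v(-7)) - F(W) = -7*(1 - 7) - (210 + 51*(41 + 2*51² + 71*51))/(8*51) = -7*(-6) - (210 + 51*(41 + 2*2601 + 3621))/(8*51) = 42 - (210 + 51*(41 + 5202 + 3621))/(8*51) = 42 - (210 + 51*8864)/(8*51) = 42 - (210 + 452064)/(8*51) = 42 - 452274/(8*51) = 42 - 1*75379/68 = 42 - 75379/68 = -72523/68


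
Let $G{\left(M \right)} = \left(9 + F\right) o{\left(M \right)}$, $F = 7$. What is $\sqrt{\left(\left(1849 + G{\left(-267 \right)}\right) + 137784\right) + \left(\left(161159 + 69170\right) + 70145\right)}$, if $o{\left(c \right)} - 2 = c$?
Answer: $\sqrt{435867} \approx 660.2$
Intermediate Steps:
$o{\left(c \right)} = 2 + c$
$G{\left(M \right)} = 32 + 16 M$ ($G{\left(M \right)} = \left(9 + 7\right) \left(2 + M\right) = 16 \left(2 + M\right) = 32 + 16 M$)
$\sqrt{\left(\left(1849 + G{\left(-267 \right)}\right) + 137784\right) + \left(\left(161159 + 69170\right) + 70145\right)} = \sqrt{\left(\left(1849 + \left(32 + 16 \left(-267\right)\right)\right) + 137784\right) + \left(\left(161159 + 69170\right) + 70145\right)} = \sqrt{\left(\left(1849 + \left(32 - 4272\right)\right) + 137784\right) + \left(230329 + 70145\right)} = \sqrt{\left(\left(1849 - 4240\right) + 137784\right) + 300474} = \sqrt{\left(-2391 + 137784\right) + 300474} = \sqrt{135393 + 300474} = \sqrt{435867}$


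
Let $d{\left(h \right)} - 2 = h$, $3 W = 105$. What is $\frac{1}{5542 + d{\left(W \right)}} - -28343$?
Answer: $\frac{158125598}{5579} \approx 28343.0$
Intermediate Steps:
$W = 35$ ($W = \frac{1}{3} \cdot 105 = 35$)
$d{\left(h \right)} = 2 + h$
$\frac{1}{5542 + d{\left(W \right)}} - -28343 = \frac{1}{5542 + \left(2 + 35\right)} - -28343 = \frac{1}{5542 + 37} + 28343 = \frac{1}{5579} + 28343 = \frac{158125598}{5579}$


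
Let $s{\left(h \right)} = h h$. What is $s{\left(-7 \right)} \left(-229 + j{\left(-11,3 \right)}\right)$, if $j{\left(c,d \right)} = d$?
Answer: $-11074$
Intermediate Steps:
$s{\left(h \right)} = h^{2}$
$s{\left(-7 \right)} \left(-229 + j{\left(-11,3 \right)}\right) = \left(-7\right)^{2} \left(-229 + 3\right) = 49 \left(-226\right) = -11074$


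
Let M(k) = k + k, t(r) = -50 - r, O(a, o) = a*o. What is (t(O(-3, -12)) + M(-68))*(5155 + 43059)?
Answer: -10703508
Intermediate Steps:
M(k) = 2*k
(t(O(-3, -12)) + M(-68))*(5155 + 43059) = ((-50 - (-3)*(-12)) + 2*(-68))*(5155 + 43059) = ((-50 - 1*36) - 136)*48214 = ((-50 - 36) - 136)*48214 = (-86 - 136)*48214 = -222*48214 = -10703508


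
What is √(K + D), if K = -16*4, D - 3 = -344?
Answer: 9*I*√5 ≈ 20.125*I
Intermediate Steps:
D = -341 (D = 3 - 344 = -341)
K = -64
√(K + D) = √(-64 - 341) = √(-405) = 9*I*√5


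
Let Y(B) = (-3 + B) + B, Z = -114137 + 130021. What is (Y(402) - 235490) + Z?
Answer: -218805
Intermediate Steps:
Z = 15884
Y(B) = -3 + 2*B
(Y(402) - 235490) + Z = ((-3 + 2*402) - 235490) + 15884 = ((-3 + 804) - 235490) + 15884 = (801 - 235490) + 15884 = -234689 + 15884 = -218805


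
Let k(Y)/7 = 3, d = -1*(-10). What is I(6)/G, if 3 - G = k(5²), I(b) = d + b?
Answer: -8/9 ≈ -0.88889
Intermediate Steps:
d = 10
k(Y) = 21 (k(Y) = 7*3 = 21)
I(b) = 10 + b
G = -18 (G = 3 - 1*21 = 3 - 21 = -18)
I(6)/G = (10 + 6)/(-18) = 16*(-1/18) = -8/9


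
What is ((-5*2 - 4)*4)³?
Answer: -175616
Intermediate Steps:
((-5*2 - 4)*4)³ = ((-10 - 4)*4)³ = (-14*4)³ = (-56)³ = -175616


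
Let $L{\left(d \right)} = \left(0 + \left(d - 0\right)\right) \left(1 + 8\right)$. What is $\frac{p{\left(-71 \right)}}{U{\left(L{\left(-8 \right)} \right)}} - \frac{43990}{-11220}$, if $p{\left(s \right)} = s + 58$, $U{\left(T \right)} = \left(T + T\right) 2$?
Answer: $\frac{213583}{53856} \approx 3.9658$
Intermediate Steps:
$L{\left(d \right)} = 9 d$ ($L{\left(d \right)} = \left(0 + \left(d + 0\right)\right) 9 = \left(0 + d\right) 9 = d 9 = 9 d$)
$U{\left(T \right)} = 4 T$ ($U{\left(T \right)} = 2 T 2 = 4 T$)
$p{\left(s \right)} = 58 + s$
$\frac{p{\left(-71 \right)}}{U{\left(L{\left(-8 \right)} \right)}} - \frac{43990}{-11220} = \frac{58 - 71}{4 \cdot 9 \left(-8\right)} - \frac{43990}{-11220} = - \frac{13}{4 \left(-72\right)} - - \frac{4399}{1122} = - \frac{13}{-288} + \frac{4399}{1122} = \left(-13\right) \left(- \frac{1}{288}\right) + \frac{4399}{1122} = \frac{13}{288} + \frac{4399}{1122} = \frac{213583}{53856}$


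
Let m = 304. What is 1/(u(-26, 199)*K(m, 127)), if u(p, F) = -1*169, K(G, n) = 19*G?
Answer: -1/976144 ≈ -1.0244e-6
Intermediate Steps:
u(p, F) = -169
1/(u(-26, 199)*K(m, 127)) = 1/((-169)*((19*304))) = -1/169/5776 = -1/169*1/5776 = -1/976144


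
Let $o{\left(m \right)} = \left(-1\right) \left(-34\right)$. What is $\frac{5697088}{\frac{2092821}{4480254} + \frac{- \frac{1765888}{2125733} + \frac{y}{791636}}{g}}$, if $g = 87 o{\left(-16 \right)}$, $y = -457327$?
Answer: $\frac{2352849910759749357520778752}{192720467512134585237} \approx 1.2209 \cdot 10^{7}$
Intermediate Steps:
$o{\left(m \right)} = 34$
$g = 2958$ ($g = 87 \cdot 34 = 2958$)
$\frac{5697088}{\frac{2092821}{4480254} + \frac{- \frac{1765888}{2125733} + \frac{y}{791636}}{g}} = \frac{5697088}{\frac{2092821}{4480254} + \frac{- \frac{1765888}{2125733} - \frac{457327}{791636}}{2958}} = \frac{5697088}{2092821 \cdot \frac{1}{4480254} + \left(\left(-1765888\right) \frac{1}{2125733} - \frac{457327}{791636}\right) \frac{1}{2958}} = \frac{5697088}{\frac{697607}{1493418} + \left(- \frac{1765888}{2125733} - \frac{457327}{791636}\right) \frac{1}{2958}} = \frac{5697088}{\frac{697607}{1493418} - \frac{2370095608459}{4977742423258104}} = \frac{5697088}{\frac{192720467512134585237}{412991674125403953304}} = 5697088 \cdot \frac{412991674125403953304}{192720467512134585237} = \frac{2352849910759749357520778752}{192720467512134585237}$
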